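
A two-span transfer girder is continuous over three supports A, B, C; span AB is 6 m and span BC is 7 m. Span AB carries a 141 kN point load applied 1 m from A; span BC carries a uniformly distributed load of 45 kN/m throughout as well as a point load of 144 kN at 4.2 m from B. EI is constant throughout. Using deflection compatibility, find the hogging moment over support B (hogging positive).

M_B = 271.2 kN·m

Release continuity at B by inserting a hinge; the redundant is the internal moment M_B. The primary structure is two simply-supported spans AB and BC.
End slopes at the hinge B, treating each span as simply supported:
  span AB: point load 141 at a = 1: Pab(L + a)/(6LEI) = 137.1/EI
  span BC: UDL 45: wL³/(24EI) = 643.1/EI
  span BC: point load 144 at a = 4.2: Pab(L + b)/(6LEI) = 395.1/EI
  relative rotation θ_0 = (137.1 + 1038)/EI = 1175/EI
A unit hogging moment at B produces rotation L₁/(3EI) + L₂/(3EI) = 4.333/EI.
Slope continuity at B: θ_0 = M_B·4.333/EI, so M_B = 1175/4.333 = 271.2 kN·m (hogging).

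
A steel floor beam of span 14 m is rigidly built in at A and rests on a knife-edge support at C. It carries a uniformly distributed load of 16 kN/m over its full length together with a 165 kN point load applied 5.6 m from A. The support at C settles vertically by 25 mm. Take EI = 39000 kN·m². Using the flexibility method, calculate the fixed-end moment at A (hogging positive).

M_A = 850.4 kN·m

Release the roller at C. Primary structure: cantilever fixed at A.
Downward deflection at the released point C due to the loads:
  UDL 16: wL⁴/(8EI) = 76832/EI
  point load 165 at a = 5.6: Pa²(3L − a)/(6EI) = 31391/EI
  δ_0 = 108223/EI
Flexibility coefficient — unit upward force at C: δ_{CC} = L³/(3EI) = 914.7/EI.
With EI = 39000 kN·m²: δ_0 = 2.775 m and δ_{CC} = 0.023453 m/kN.
Compatibility — the beam at C must follow the support down by 0.025 m: δ_0 − R_C·δ_{CC} = 0.025, so R_C = (2.775 − 0.025)/0.023453 = 117.3 kN.
Moment equilibrium about A: M_A = Σ(load moments about A) − R_C·L = 2492 − 117.3×14 = 850.4 kN·m.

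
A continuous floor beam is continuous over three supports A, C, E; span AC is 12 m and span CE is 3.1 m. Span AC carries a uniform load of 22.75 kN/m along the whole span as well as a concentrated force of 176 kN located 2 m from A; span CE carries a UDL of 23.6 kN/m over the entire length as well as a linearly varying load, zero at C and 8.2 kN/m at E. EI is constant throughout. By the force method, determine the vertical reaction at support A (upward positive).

R_A = 244.2 kN

Take M_C as the redundant. Released structure: two simple spans AC and CE with a hinge at C.
Discontinuity in slope at C on the released structure — sum the simple-span end rotations:
  span AC: UDL 22.75: wL³/(24EI) = 1638/EI
  span AC: point load 176 at a = 2: Pab(L + a)/(6LEI) = 684.4/EI
  span CE: UDL 23.6: wL³/(24EI) = 29.29/EI
  span CE: triangular load, peak 8.2: 7w₀L³/(360EI) = 4.75/EI
  relative rotation θ_0 = (2322 + 34.04)/EI = 2356/EI
A unit hogging moment at C produces rotation L₁/(3EI) + L₂/(3EI) = 5.033/EI.
Slope continuity at C: θ_0 = M_C·5.033/EI, so M_C = 2356/5.033 = 468.2 kN·m (hogging).
Span AC, ΣM about A with M_C applied at C: R_C^{AC}·12 = 1990 + 468.2, so R_C^{AC} = 204.8 kN and R_A = 449 − 204.8 = 244.2 kN.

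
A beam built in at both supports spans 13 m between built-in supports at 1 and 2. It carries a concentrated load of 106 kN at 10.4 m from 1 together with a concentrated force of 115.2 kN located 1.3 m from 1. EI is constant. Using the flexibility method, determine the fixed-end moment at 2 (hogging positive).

Take the two fixed-end moments M_1, M_2 as redundants; the released structure is the simple span 12.
End rotations of the released simple span under the applied load (×1/EI):
  at 1: point load 106 at a = 10.4: Pab(L + b)/(6LEI) = 573.2/EI
  at 2: point load 106 at a = 10.4: Pab(L + a)/(6LEI) = 859.9/EI
  at 1: point load 115.2 at a = 1.3: Pab(L + b)/(6LEI) = 554.9/EI
  at 2: point load 115.2 at a = 1.3: Pab(L + a)/(6LEI) = 321.2/EI
  θ_10 = 1128/EI,  θ_20 = 1181/EI
Flexibility coefficients: a unit moment at one end gives L/(3EI) there and L/(6EI) at the far end, so f₁₁ = f₂₂ = 4.333/EI and f₁₂ = f₂₁ = 2.167/EI.
Compatibility — zero rotation at each built-in end:
  4.333 M_1 + 2.167 M_2 = 1128
  2.167 M_1 + 4.333 M_2 = 1181
Solving the pair gives M_1 = 165.4 kN·m and M_2 = 189.9 kN·m (hogging).

M_2 = 189.9 kN·m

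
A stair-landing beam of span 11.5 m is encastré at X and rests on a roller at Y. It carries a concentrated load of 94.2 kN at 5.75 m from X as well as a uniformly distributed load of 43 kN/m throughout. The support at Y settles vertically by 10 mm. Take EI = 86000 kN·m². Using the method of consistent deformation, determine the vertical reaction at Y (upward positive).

R_Y = 213.2 kN

Take the reaction at Y as the redundant and release it; the primary structure is a cantilever fixed at X.
Downward deflection at the released point Y due to the loads:
  point load 94.2 at a = 5.75: Pa²(3L − a)/(6EI) = 14924/EI
  UDL 43: wL⁴/(8EI) = 94009/EI
  δ_0 = 108933/EI
Tip deflection under a unit load at Y: L³/(3EI) = 507/EI.
With EI = 86000 kN·m²: δ_0 = 1.2667 m and δ_{YY} = 0.005895 m/kN.
Compatibility — the beam at Y must follow the support down by 0.01 m: δ_0 − R_Y·δ_{YY} = 0.01, so R_Y = (1.2667 − 0.01)/0.005895 = 213.2 kN.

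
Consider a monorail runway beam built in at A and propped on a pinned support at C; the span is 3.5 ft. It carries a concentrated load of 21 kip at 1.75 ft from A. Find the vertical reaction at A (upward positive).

R_A = 14.44 kip

Take the reaction at C as the redundant and release it; the primary structure is a cantilever fixed at A.
Primary-structure tip deflection at C by superposition:
  point load 21 at a = 1.75: Pa²(3L − a)/(6EI) = 93.79/EI
Tip deflection under a unit load at C: L³/(3EI) = 14.29/EI.
The prop prevents deflection at C: R_C = δ_0/δ_{CC} = 93.79/14.29 = 6.562 kip.
Vertical equilibrium: R_A = ΣP − R_C = 21 − 6.562 = 14.44 kip.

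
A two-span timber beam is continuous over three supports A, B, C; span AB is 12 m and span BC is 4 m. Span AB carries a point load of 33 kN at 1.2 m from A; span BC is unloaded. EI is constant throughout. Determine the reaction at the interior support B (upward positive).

Insert a hinge at B; M_B is the redundant, and each span becomes simply supported.
Rotations at B on the released spans (each span's end-slope, ×1/EI):
  span AB: point load 33 at a = 1.2: Pab(L + a)/(6LEI) = 78.41/EI
  relative rotation θ_0 = (78.41 + 0)/EI = 78.41/EI
A unit hogging moment at B produces rotation L₁/(3EI) + L₂/(3EI) = 5.333/EI.
Compatibility: M_B·(L₁+L₂)/(3EI) = θ_0, giving M_B = 14.7 kN·m (hogging).
Span AB, ΣM about A with M_B applied at B: R_B^{AB}·12 = 39.6 + 14.7, so R_B^{AB} = 4.525 kN and R_A = 33 − 4.525 = 28.47 kN.
Span BC, ΣM about C: R_B^{BC}·4 = 0 + 14.7, so R_B^{BC} = 3.675 kN and R_C = 0 − 3.675 = -3.675 kN.
R_B = 4.525 + 3.675 = 8.2 kN.

R_B = 8.2 kN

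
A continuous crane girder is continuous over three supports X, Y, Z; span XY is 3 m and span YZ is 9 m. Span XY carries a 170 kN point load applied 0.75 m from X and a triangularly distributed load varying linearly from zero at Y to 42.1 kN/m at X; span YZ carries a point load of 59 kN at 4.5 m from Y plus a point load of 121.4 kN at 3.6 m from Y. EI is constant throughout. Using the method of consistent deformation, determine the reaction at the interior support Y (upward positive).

Take M_Y as the redundant. Released structure: two simple spans XY and YZ with a hinge at Y.
End slopes at the hinge Y, treating each span as simply supported:
  span XY: point load 170 at a = 0.75: Pab(L + a)/(6LEI) = 59.77/EI
  span XY: triangular load, peak 42.1: 7w₀L³/(360EI) = 22.1/EI
  span YZ: point load 59 at a = 4.5: Pab(L + b)/(6LEI) = 298.7/EI
  span YZ: point load 121.4 at a = 3.6: Pab(L + b)/(6LEI) = 629.3/EI
  relative rotation θ_0 = (81.87 + 928)/EI = 1010/EI
A unit hogging moment at Y produces rotation L₁/(3EI) + L₂/(3EI) = 4/EI.
Slope continuity at Y: θ_0 = M_Y·4/EI, so M_Y = 1010/4 = 252.5 kN·m (hogging).
Span XY, ΣM about X with M_Y applied at Y: R_Y^{XY}·3 = 190.7 + 252.5, so R_Y^{XY} = 147.7 kN and R_X = 233.2 − 147.7 = 85.44 kN.
Span YZ, ΣM about Z: R_Y^{YZ}·9 = 921.1 + 252.5, so R_Y^{YZ} = 130.4 kN and R_Z = 180.4 − 130.4 = 50.01 kN.
R_Y = 147.7 + 130.4 = 278.1 kN.

R_Y = 278.1 kN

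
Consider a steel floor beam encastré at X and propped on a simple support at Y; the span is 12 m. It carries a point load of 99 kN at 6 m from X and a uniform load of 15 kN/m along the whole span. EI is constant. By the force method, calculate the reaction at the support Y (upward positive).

R_Y = 98.44 kN

Remove the prop at Y; the released (primary) structure is a cantilever built in at X.
Free-end deflection of the primary structure under the applied loading (downward +):
  point load 99 at a = 6: Pa²(3L − a)/(6EI) = 17820/EI
  UDL 15: wL⁴/(8EI) = 38880/EI
  δ_0 = 56700/EI
Tip deflection under a unit load at Y: L³/(3EI) = 576/EI.
Compatibility at Y: δ_0 − R_Y·δ_{YY} = 0, so R_Y = 56700/576 = 98.44 kN.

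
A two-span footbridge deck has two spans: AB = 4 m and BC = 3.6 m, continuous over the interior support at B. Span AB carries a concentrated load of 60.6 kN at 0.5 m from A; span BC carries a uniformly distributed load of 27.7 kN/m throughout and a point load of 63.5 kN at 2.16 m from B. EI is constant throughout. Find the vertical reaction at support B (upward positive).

Take M_B as the redundant. Released structure: two simple spans AB and BC with a hinge at B.
End slopes at the hinge B, treating each span as simply supported:
  span AB: point load 60.6 at a = 0.5: Pab(L + a)/(6LEI) = 19.88/EI
  span BC: UDL 27.7: wL³/(24EI) = 53.85/EI
  span BC: point load 63.5 at a = 2.16: Pab(L + b)/(6LEI) = 46.09/EI
  relative rotation θ_0 = (19.88 + 99.93)/EI = 119.8/EI
A unit hogging moment at B produces rotation L₁/(3EI) + L₂/(3EI) = 2.533/EI.
Compatibility: M_B·(L₁+L₂)/(3EI) = θ_0, giving M_B = 47.3 kN·m (hogging).
Span AB, ΣM about A with M_B applied at B: R_B^{AB}·4 = 30.3 + 47.3, so R_B^{AB} = 19.4 kN and R_A = 60.6 − 19.4 = 41.2 kN.
Span BC, ΣM about C: R_B^{BC}·3.6 = 270.9 + 47.3, so R_B^{BC} = 88.4 kN and R_C = 163.2 − 88.4 = 74.82 kN.
R_B = 19.4 + 88.4 = 107.8 kN.

R_B = 107.8 kN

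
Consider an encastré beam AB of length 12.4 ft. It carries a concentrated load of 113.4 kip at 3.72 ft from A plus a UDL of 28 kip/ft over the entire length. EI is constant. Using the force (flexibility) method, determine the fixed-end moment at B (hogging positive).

M_B = 447.4 kip·ft

Take the two fixed-end moments M_A, M_B as redundants; the released structure is the simple span AB.
Simple-span end rotations at A and B under the given loads:
  at A: point load 113.4 at a = 3.72: Pab(L + b)/(6LEI) = 1037/EI
  at B: point load 113.4 at a = 3.72: Pab(L + a)/(6LEI) = 793.4/EI
  at A: UDL 28: wL³/(24EI) = 2224/EI
  at B: UDL 28: wL³/(24EI) = 2224/EI
  θ_A0 = 3262/EI,  θ_B0 = 3018/EI
Flexibility coefficients: a unit moment at one end gives L/(3EI) there and L/(6EI) at the far end, so f₁₁ = f₂₂ = 4.133/EI and f₁₂ = f₂₁ = 2.067/EI.
Compatibility — zero rotation at each built-in end:
  4.133 M_A + 2.067 M_B = 3262
  2.067 M_A + 4.133 M_B = 3018
Solving the pair gives M_A = 565.5 kip·ft and M_B = 447.4 kip·ft (hogging).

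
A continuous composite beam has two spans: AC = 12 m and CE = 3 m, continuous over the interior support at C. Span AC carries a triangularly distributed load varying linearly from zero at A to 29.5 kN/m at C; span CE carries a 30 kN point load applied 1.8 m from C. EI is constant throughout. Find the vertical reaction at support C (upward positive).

Insert a hinge at C; M_C is the redundant, and each span becomes simply supported.
End slopes at the hinge C, treating each span as simply supported:
  span AC: triangular load, peak 29.5: w₀L³/(45EI) = 1133/EI
  span CE: point load 30 at a = 1.8: Pab(L + b)/(6LEI) = 15.12/EI
  relative rotation θ_0 = (1133 + 15.12)/EI = 1148/EI
A unit hogging moment at C produces rotation L₁/(3EI) + L₂/(3EI) = 5/EI.
Slope continuity at C: θ_0 = M_C·5/EI, so M_C = 1148/5 = 229.6 kN·m (hogging).
Span AC, ΣM about A with M_C applied at C: R_C^{AC}·12 = 1416 + 229.6, so R_C^{AC} = 137.1 kN and R_A = 177 − 137.1 = 39.87 kN.
Span CE, ΣM about E: R_C^{CE}·3 = 36 + 229.6, so R_C^{CE} = 88.53 kN and R_E = 30 − 88.53 = -58.53 kN.
R_C = 137.1 + 88.53 = 225.7 kN.

R_C = 225.7 kN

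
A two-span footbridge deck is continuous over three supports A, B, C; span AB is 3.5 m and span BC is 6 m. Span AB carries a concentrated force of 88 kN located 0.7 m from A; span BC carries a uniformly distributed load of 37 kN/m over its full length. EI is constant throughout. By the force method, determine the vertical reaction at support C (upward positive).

R_C = 91.66 kN

Take M_B as the redundant. Released structure: two simple spans AB and BC with a hinge at B.
Rotations at B on the released spans (each span's end-slope, ×1/EI):
  span AB: point load 88 at a = 0.7: Pab(L + a)/(6LEI) = 34.5/EI
  span BC: UDL 37: wL³/(24EI) = 333/EI
  relative rotation θ_0 = (34.5 + 333)/EI = 367.5/EI
A unit hogging moment at B produces rotation L₁/(3EI) + L₂/(3EI) = 3.167/EI.
Slope continuity at B: θ_0 = M_B·3.167/EI, so M_B = 367.5/3.167 = 116.1 kN·m (hogging).
Span BC, ΣM about C: R_B^{BC}·6 = 666 + 116.1, so R_B^{BC} = 130.3 kN and R_C = 222 − 130.3 = 91.66 kN.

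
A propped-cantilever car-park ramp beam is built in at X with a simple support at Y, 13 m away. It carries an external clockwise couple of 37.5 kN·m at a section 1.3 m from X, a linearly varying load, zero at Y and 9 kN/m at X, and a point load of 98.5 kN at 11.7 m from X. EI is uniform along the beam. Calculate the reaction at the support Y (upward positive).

R_Y = 96.3 kN

Remove the prop at Y; the released (primary) structure is a cantilever built in at X.
Deflection at Y on the released cantilever, summing each load's contribution:
  clockwise couple 37.5 at a = 1.3: M₀a(2L − a)/(2EI) = 602.1/EI
  triangular load, peak 9 at the fixed end: w₀L⁴/(30EI) = 8568/EI
  point load 98.5 at a = 11.7: Pa²(3L − a)/(6EI) = 61351/EI
  δ_0 = 70521/EI
Flexibility coefficient — unit upward force at Y: δ_{YY} = L³/(3EI) = 732.3/EI.
Compatibility at Y: δ_0 − R_Y·δ_{YY} = 0, so R_Y = 70521/732.3 = 96.3 kN.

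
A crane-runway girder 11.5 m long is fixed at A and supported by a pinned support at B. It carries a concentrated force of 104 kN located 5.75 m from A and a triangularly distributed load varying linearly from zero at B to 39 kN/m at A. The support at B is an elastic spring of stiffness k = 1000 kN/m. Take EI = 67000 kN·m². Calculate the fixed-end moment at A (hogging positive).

M_A = 671.9 kN·m

Remove the prop at B; the released (primary) structure is a cantilever built in at A.
Free-end deflection of the primary structure under the applied loading (downward +):
  point load 104 at a = 5.75: Pa²(3L − a)/(6EI) = 16476/EI
  triangular load, peak 39 at the fixed end: w₀L⁴/(30EI) = 22737/EI
  δ_0 = 39213/EI
Tip deflection under a unit load at B: L³/(3EI) = 507/EI.
With EI = 67000 kN·m²: δ_0 = 0.58527 m and δ_{BB} = 0.007567 m/kN.
Compatibility — the spring shortens by R_B/k under the reaction it provides: δ_0 − R_B·δ_{BB} = R_B/k. With 1/k = 0.001 m/kN, R_B = δ_0 / (δ_{BB} + 1/k) = 0.58527 / (0.007567 + 0.001) = 68.32 kN.
Moment equilibrium about A: M_A = Σ(load moments about A) − R_B·L = 1458 − 68.32×11.5 = 671.9 kN·m.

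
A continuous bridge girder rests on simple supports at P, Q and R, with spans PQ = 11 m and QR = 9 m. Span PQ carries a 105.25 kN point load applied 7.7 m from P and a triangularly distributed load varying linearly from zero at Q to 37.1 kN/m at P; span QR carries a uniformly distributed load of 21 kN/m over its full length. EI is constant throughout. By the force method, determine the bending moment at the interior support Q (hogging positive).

M_Q = 353.4 kN·m

Insert a hinge at Q; M_Q is the redundant, and each span becomes simply supported.
Rotations at Q on the released spans (each span's end-slope, ×1/EI):
  span PQ: point load 105.25 at a = 7.7: Pab(L + a)/(6LEI) = 757.7/EI
  span PQ: triangular load, peak 37.1: 7w₀L³/(360EI) = 960.2/EI
  span QR: UDL 21: wL³/(24EI) = 637.9/EI
  relative rotation θ_0 = (1718 + 637.9)/EI = 2356/EI
A unit hogging moment at Q produces rotation L₁/(3EI) + L₂/(3EI) = 6.667/EI.
Slope continuity at Q: θ_0 = M_Q·6.667/EI, so M_Q = 2356/6.667 = 353.4 kN·m (hogging).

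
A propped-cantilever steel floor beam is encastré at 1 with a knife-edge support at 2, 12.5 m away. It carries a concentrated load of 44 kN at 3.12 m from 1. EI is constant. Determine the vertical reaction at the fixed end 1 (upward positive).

R_1 = 40.23 kN

Take the reaction at 2 as the redundant and release it; the primary structure is a cantilever fixed at 1.
Downward deflection at the released point 2 due to the loads:
  point load 44 at a = 3.12: Pa²(3L − a)/(6EI) = 2454/EI
Tip deflection under a unit load at 2: L³/(3EI) = 651/EI.
The prop prevents deflection at 2: R_2 = δ_0/δ_{22} = 2454/651 = 3.77 kN.
Vertical equilibrium: R_1 = ΣP − R_2 = 44 − 3.77 = 40.23 kN.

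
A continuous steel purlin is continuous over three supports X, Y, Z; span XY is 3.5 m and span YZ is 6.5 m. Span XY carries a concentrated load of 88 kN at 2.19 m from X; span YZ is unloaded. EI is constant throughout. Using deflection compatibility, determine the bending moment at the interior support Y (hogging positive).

M_Y = 20.52 kN·m

Insert a hinge at Y; M_Y is the redundant, and each span becomes simply supported.
Rotations at Y on the released spans (each span's end-slope, ×1/EI):
  span XY: point load 88 at a = 2.19: Pab(L + a)/(6LEI) = 68.41/EI
  relative rotation θ_0 = (68.41 + 0)/EI = 68.41/EI
A unit hogging moment at Y produces rotation L₁/(3EI) + L₂/(3EI) = 3.333/EI.
Slope continuity at Y: θ_0 = M_Y·3.333/EI, so M_Y = 68.41/3.333 = 20.52 kN·m (hogging).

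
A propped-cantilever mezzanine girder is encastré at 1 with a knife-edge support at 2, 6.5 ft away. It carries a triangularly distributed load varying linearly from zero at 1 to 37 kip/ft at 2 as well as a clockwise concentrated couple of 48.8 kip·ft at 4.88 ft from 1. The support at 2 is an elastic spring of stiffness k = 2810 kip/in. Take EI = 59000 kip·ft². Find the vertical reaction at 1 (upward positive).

R_1 = 44.99 kip

Choose R_2 as the redundant. The primary structure is the cantilever fixed at 1.
Deflection at 2 on the released cantilever, summing each load's contribution:
  triangular load, peak 37 at the free end: 11w₀L⁴/(120EI) = 6054/EI
  clockwise couple 48.8 at a = 4.88: M₀a(2L − a)/(2EI) = 966.9/EI
  δ_0 = 7021/EI
Tip deflection under a unit load at 2: L³/(3EI) = 91.54/EI.
With EI = 59000 kip·ft²: δ_0 = 0.119 ft and δ_{22} = 0.001552 ft/kip.
Compatibility — the spring shortens by R_2/k under the reaction it provides: δ_0 − R_2·δ_{22} = R_2/k. With 1/k = 1/(2810×12) ft/kip = 0.00003 ft/kip, R_2 = δ_0 / (δ_{22} + 1/k) = 0.119 / (0.001552 + 0.00003) = 75.26 kip.
Vertical equilibrium: R_1 = ΣP − R_2 = 120.2 − 75.26 = 44.99 kip.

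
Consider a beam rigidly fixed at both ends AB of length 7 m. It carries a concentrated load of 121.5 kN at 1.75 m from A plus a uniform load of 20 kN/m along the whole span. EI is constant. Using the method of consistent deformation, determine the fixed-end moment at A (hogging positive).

M_A = 201.3 kN·m

Take the two fixed-end moments M_A, M_B as redundants; the released structure is the simple span AB.
End rotations of the released simple span under the applied load (×1/EI):
  at A: point load 121.5 at a = 1.75: Pab(L + b)/(6LEI) = 325.6/EI
  at B: point load 121.5 at a = 1.75: Pab(L + a)/(6LEI) = 232.6/EI
  at A: UDL 20: wL³/(24EI) = 285.8/EI
  at B: UDL 20: wL³/(24EI) = 285.8/EI
  θ_A0 = 611.4/EI,  θ_B0 = 518.4/EI
Flexibility coefficients: a unit moment at one end gives L/(3EI) there and L/(6EI) at the far end, so f₁₁ = f₂₂ = 2.333/EI and f₁₂ = f₂₁ = 1.167/EI.
Compatibility — zero rotation at each built-in end:
  2.333 M_A + 1.167 M_B = 611.4
  1.167 M_A + 2.333 M_B = 518.4
Solving the pair gives M_A = 201.3 kN·m and M_B = 121.5 kN·m (hogging).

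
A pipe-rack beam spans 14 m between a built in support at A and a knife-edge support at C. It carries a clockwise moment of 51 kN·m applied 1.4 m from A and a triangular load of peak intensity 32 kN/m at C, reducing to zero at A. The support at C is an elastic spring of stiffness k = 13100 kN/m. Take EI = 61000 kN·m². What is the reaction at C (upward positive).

Release the roller at C. Primary structure: cantilever fixed at A.
Free-end deflection of the primary structure under the applied loading (downward +):
  clockwise couple 51 at a = 1.4: M₀a(2L − a)/(2EI) = 949.6/EI
  triangular load, peak 32 at the free end: 11w₀L⁴/(120EI) = 112687/EI
  δ_0 = 113637/EI
Flexibility coefficient — unit upward force at C: δ_{CC} = L³/(3EI) = 914.7/EI.
With EI = 61000 kN·m²: δ_0 = 1.8629 m and δ_{CC} = 0.014995 m/kN.
Compatibility — the spring shortens by R_C/k under the reaction it provides: δ_0 − R_C·δ_{CC} = R_C/k. With 1/k = 0.000076 m/kN, R_C = δ_0 / (δ_{CC} + 1/k) = 1.8629 / (0.014995 + 0.000076) = 123.6 kN.

R_C = 123.6 kN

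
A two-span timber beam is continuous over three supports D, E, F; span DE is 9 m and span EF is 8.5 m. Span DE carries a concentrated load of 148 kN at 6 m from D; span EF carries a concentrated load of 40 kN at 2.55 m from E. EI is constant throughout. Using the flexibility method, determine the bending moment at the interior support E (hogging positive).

Release continuity at E by inserting a hinge; the redundant is the internal moment M_E. The primary structure is two simply-supported spans DE and EF.
End slopes at the hinge E, treating each span as simply supported:
  span DE: point load 148 at a = 6: Pab(L + a)/(6LEI) = 740/EI
  span EF: point load 40 at a = 2.55: Pab(L + b)/(6LEI) = 172/EI
  relative rotation θ_0 = (740 + 172)/EI = 912/EI
A unit hogging moment at E produces rotation L₁/(3EI) + L₂/(3EI) = 5.833/EI.
Slope continuity at E: θ_0 = M_E·5.833/EI, so M_E = 912/5.833 = 156.3 kN·m (hogging).

M_E = 156.3 kN·m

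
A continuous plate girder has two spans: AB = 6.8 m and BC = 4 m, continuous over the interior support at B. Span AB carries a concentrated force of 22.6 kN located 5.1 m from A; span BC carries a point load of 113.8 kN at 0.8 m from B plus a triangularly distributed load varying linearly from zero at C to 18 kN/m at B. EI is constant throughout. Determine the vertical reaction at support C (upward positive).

R_C = 22.94 kN

Take M_B as the redundant. Released structure: two simple spans AB and BC with a hinge at B.
Discontinuity in slope at B on the released structure — sum the simple-span end rotations:
  span AB: point load 22.6 at a = 5.1: Pab(L + a)/(6LEI) = 57.15/EI
  span BC: point load 113.8 at a = 0.8: Pab(L + b)/(6LEI) = 87.4/EI
  span BC: triangular load, peak 18: w₀L³/(45EI) = 25.6/EI
  relative rotation θ_0 = (57.15 + 113)/EI = 170.1/EI
A unit hogging moment at B produces rotation L₁/(3EI) + L₂/(3EI) = 3.6/EI.
Slope continuity at B: θ_0 = M_B·3.6/EI, so M_B = 170.1/3.6 = 47.26 kN·m (hogging).
Span BC, ΣM about C: R_B^{BC}·4 = 460.2 + 47.26, so R_B^{BC} = 126.9 kN and R_C = 149.8 − 126.9 = 22.94 kN.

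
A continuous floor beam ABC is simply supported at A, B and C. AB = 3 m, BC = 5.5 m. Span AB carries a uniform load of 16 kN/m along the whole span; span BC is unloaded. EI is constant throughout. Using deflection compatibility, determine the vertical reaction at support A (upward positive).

Release continuity at B by inserting a hinge; the redundant is the internal moment M_B. The primary structure is two simply-supported spans AB and BC.
Rotations at B on the released spans (each span's end-slope, ×1/EI):
  span AB: UDL 16: wL³/(24EI) = 18/EI
  relative rotation θ_0 = (18 + 0)/EI = 18/EI
A unit hogging moment at B produces rotation L₁/(3EI) + L₂/(3EI) = 2.833/EI.
Compatibility: M_B·(L₁+L₂)/(3EI) = θ_0, giving M_B = 6.353 kN·m (hogging).
Span AB, ΣM about A with M_B applied at B: R_B^{AB}·3 = 72 + 6.353, so R_B^{AB} = 26.12 kN and R_A = 48 − 26.12 = 21.88 kN.

R_A = 21.88 kN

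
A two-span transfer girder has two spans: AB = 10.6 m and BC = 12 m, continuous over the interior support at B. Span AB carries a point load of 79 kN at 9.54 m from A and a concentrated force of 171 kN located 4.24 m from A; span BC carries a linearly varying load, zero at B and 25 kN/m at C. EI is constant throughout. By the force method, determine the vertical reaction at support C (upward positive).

Release continuity at B by inserting a hinge; the redundant is the internal moment M_B. The primary structure is two simply-supported spans AB and BC.
End slopes at the hinge B, treating each span as simply supported:
  span AB: point load 79 at a = 9.54: Pab(L + a)/(6LEI) = 253/EI
  span AB: point load 171 at a = 4.24: Pab(L + a)/(6LEI) = 1076/EI
  span BC: triangular load, peak 25: 7w₀L³/(360EI) = 840/EI
  relative rotation θ_0 = (1329 + 840)/EI = 2169/EI
A unit hogging moment at B produces rotation L₁/(3EI) + L₂/(3EI) = 7.533/EI.
Compatibility: M_B·(L₁+L₂)/(3EI) = θ_0, giving M_B = 287.9 kN·m (hogging).
Span BC, ΣM about C: R_B^{BC}·12 = 600 + 287.9, so R_B^{BC} = 73.99 kN and R_C = 150 − 73.99 = 76.01 kN.

R_C = 76.01 kN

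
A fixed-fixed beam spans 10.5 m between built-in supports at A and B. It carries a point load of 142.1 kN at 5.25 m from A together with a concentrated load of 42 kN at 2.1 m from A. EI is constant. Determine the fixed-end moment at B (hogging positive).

M_B = 200.6 kN·m

Release both end moments; the primary structure is a simply-supported span AB with redundants M_A and M_B.
On the primary (simply-supported) span, the end slopes from the loading are:
  at A: point load 142.1 at a = 5.25: Pab(L + b)/(6LEI) = 979.2/EI
  at B: point load 142.1 at a = 5.25: Pab(L + a)/(6LEI) = 979.2/EI
  at A: point load 42 at a = 2.1: Pab(L + b)/(6LEI) = 222.3/EI
  at B: point load 42 at a = 2.1: Pab(L + a)/(6LEI) = 148.2/EI
  θ_A0 = 1201/EI,  θ_B0 = 1127/EI
Flexibility coefficients: a unit moment at one end gives L/(3EI) there and L/(6EI) at the far end, so f₁₁ = f₂₂ = 3.5/EI and f₁₂ = f₂₁ = 1.75/EI.
Compatibility — zero rotation at each built-in end:
  3.5 M_A + 1.75 M_B = 1201
  1.75 M_A + 3.5 M_B = 1127
Solving the pair gives M_A = 243 kN·m and M_B = 200.6 kN·m (hogging).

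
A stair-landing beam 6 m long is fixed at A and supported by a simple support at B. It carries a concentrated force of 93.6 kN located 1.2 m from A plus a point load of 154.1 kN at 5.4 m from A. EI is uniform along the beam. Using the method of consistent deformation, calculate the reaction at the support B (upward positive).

Remove the prop at B; the released (primary) structure is a cantilever built in at A.
Downward deflection at the released point B due to the loads:
  point load 93.6 at a = 1.2: Pa²(3L − a)/(6EI) = 377.4/EI
  point load 154.1 at a = 5.4: Pa²(3L − a)/(6EI) = 9436/EI
  δ_0 = 9814/EI
Flexibility coefficient — unit upward force at B: δ_{BB} = L³/(3EI) = 72/EI.
Compatibility at B: δ_0 − R_B·δ_{BB} = 0, so R_B = 9814/72 = 136.3 kN.

R_B = 136.3 kN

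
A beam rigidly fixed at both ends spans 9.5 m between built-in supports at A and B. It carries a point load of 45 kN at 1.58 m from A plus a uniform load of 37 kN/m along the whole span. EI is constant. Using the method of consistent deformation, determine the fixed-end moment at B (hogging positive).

Release both end moments; the primary structure is a simply-supported span AB with redundants M_A and M_B.
On the primary (simply-supported) span, the end slopes from the loading are:
  at A: point load 45 at a = 1.58: Pab(L + b)/(6LEI) = 172.1/EI
  at B: point load 45 at a = 1.58: Pab(L + a)/(6LEI) = 109.5/EI
  at A: UDL 37: wL³/(24EI) = 1322/EI
  at B: UDL 37: wL³/(24EI) = 1322/EI
  θ_A0 = 1494/EI,  θ_B0 = 1431/EI
Flexibility coefficients: a unit moment at one end gives L/(3EI) there and L/(6EI) at the far end, so f₁₁ = f₂₂ = 3.167/EI and f₁₂ = f₂₁ = 1.583/EI.
Compatibility — zero rotation at each built-in end:
  3.167 M_A + 1.583 M_B = 1494
  1.583 M_A + 3.167 M_B = 1431
Solving the pair gives M_A = 327.7 kN·m and M_B = 288.1 kN·m (hogging).

M_B = 288.1 kN·m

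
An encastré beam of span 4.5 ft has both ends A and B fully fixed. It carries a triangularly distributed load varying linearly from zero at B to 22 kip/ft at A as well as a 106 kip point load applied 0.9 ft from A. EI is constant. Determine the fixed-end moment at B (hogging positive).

Release both end moments; the primary structure is a simply-supported span AB with redundants M_A and M_B.
End rotations of the released simple span under the applied load (×1/EI):
  at A: triangular load, peak 22: w₀L³/(45EI) = 44.55/EI
  at B: triangular load, peak 22: 7w₀L³/(360EI) = 38.98/EI
  at A: point load 106 at a = 0.9: Pab(L + b)/(6LEI) = 103/EI
  at B: point load 106 at a = 0.9: Pab(L + a)/(6LEI) = 68.69/EI
  θ_A0 = 147.6/EI,  θ_B0 = 107.7/EI
Flexibility coefficients: a unit moment at one end gives L/(3EI) there and L/(6EI) at the far end, so f₁₁ = f₂₂ = 1.5/EI and f₁₂ = f₂₁ = 0.75/EI.
Compatibility — zero rotation at each built-in end:
  1.5 M_A + 0.75 M_B = 147.6
  0.75 M_A + 1.5 M_B = 107.7
Solving the pair gives M_A = 83.33 kip·ft and M_B = 30.11 kip·ft (hogging).

M_B = 30.11 kip·ft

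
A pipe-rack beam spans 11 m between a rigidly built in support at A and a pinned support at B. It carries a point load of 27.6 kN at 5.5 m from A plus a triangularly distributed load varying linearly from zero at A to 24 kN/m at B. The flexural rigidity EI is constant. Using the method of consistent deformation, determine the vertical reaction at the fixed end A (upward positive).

R_A = 78.38 kN

Choose R_B as the redundant. The primary structure is the cantilever fixed at A.
Primary-structure tip deflection at B by superposition:
  point load 27.6 at a = 5.5: Pa²(3L − a)/(6EI) = 3827/EI
  triangular load, peak 24 at the free end: 11w₀L⁴/(120EI) = 32210/EI
  δ_0 = 36037/EI
Flexibility coefficient — unit upward force at B: δ_{BB} = L³/(3EI) = 443.7/EI.
Compatibility at B: δ_0 − R_B·δ_{BB} = 0, so R_B = 36037/443.7 = 81.22 kN.
Vertical equilibrium: R_A = ΣP − R_B = 159.6 − 81.22 = 78.38 kN.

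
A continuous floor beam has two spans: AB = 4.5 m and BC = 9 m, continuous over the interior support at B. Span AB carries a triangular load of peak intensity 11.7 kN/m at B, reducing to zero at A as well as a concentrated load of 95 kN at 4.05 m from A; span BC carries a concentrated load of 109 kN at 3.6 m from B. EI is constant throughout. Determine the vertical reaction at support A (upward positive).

Take M_B as the redundant. Released structure: two simple spans AB and BC with a hinge at B.
Rotations at B on the released spans (each span's end-slope, ×1/EI):
  span AB: triangular load, peak 11.7: w₀L³/(45EI) = 23.69/EI
  span AB: point load 95 at a = 4.05: Pab(L + a)/(6LEI) = 54.83/EI
  span BC: point load 109 at a = 3.6: Pab(L + b)/(6LEI) = 565.1/EI
  relative rotation θ_0 = (78.52 + 565.1)/EI = 643.6/EI
A unit hogging moment at B produces rotation L₁/(3EI) + L₂/(3EI) = 4.5/EI.
Slope continuity at B: θ_0 = M_B·4.5/EI, so M_B = 643.6/4.5 = 143 kN·m (hogging).
Span AB, ΣM about A with M_B applied at B: R_B^{AB}·4.5 = 463.7 + 143, so R_B^{AB} = 134.8 kN and R_A = 121.3 − 134.8 = -13.51 kN.

R_A = -13.51 kN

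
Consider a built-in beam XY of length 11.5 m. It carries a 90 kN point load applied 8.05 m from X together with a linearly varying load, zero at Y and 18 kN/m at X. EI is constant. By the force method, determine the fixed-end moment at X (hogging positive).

M_X = 184.2 kN·m

Release both end moments; the primary structure is a simply-supported span XY with redundants M_X and M_Y.
Simple-span end rotations at X and Y under the given loads:
  at X: point load 90 at a = 8.05: Pab(L + b)/(6LEI) = 541.6/EI
  at Y: point load 90 at a = 8.05: Pab(L + a)/(6LEI) = 708.2/EI
  at X: triangular load, peak 18: w₀L³/(45EI) = 608.4/EI
  at Y: triangular load, peak 18: 7w₀L³/(360EI) = 532.3/EI
  θ_X0 = 1150/EI,  θ_Y0 = 1241/EI
Flexibility coefficients: a unit moment at one end gives L/(3EI) there and L/(6EI) at the far end, so f₁₁ = f₂₂ = 3.833/EI and f₁₂ = f₂₁ = 1.917/EI.
Compatibility — zero rotation at each built-in end:
  3.833 M_X + 1.917 M_Y = 1150
  1.917 M_X + 3.833 M_Y = 1241
Solving the pair gives M_X = 184.2 kN·m and M_Y = 231.5 kN·m (hogging).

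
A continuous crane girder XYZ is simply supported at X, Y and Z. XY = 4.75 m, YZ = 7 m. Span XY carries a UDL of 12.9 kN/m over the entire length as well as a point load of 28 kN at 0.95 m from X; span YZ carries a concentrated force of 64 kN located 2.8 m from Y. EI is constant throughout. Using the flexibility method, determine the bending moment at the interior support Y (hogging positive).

Take M_Y as the redundant. Released structure: two simple spans XY and YZ with a hinge at Y.
Rotations at Y on the released spans (each span's end-slope, ×1/EI):
  span XY: UDL 12.9: wL³/(24EI) = 57.6/EI
  span XY: point load 28 at a = 0.95: Pab(L + a)/(6LEI) = 20.22/EI
  span YZ: point load 64 at a = 2.8: Pab(L + b)/(6LEI) = 200.7/EI
  relative rotation θ_0 = (77.82 + 200.7)/EI = 278.5/EI
A unit hogging moment at Y produces rotation L₁/(3EI) + L₂/(3EI) = 3.917/EI.
Compatibility: M_Y·(L₁+L₂)/(3EI) = θ_0, giving M_Y = 71.11 kN·m (hogging).

M_Y = 71.11 kN·m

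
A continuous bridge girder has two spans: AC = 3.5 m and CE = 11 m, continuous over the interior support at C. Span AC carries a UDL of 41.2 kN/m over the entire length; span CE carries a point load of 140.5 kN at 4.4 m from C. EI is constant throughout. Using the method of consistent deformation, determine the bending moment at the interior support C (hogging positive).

Take M_C as the redundant. Released structure: two simple spans AC and CE with a hinge at C.
Rotations at C on the released spans (each span's end-slope, ×1/EI):
  span AC: UDL 41.2: wL³/(24EI) = 73.6/EI
  span CE: point load 140.5 at a = 4.4: Pab(L + b)/(6LEI) = 1088/EI
  relative rotation θ_0 = (73.6 + 1088)/EI = 1162/EI
A unit hogging moment at C produces rotation L₁/(3EI) + L₂/(3EI) = 4.833/EI.
Compatibility: M_C·(L₁+L₂)/(3EI) = θ_0, giving M_C = 240.3 kN·m (hogging).

M_C = 240.3 kN·m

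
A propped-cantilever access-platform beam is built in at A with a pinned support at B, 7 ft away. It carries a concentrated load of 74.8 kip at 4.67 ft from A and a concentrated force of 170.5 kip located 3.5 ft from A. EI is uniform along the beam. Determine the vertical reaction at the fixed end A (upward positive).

R_A = 153.2 kip

Release the roller at B. Primary structure: cantilever fixed at A.
Primary-structure tip deflection at B by superposition:
  point load 74.8 at a = 4.67: Pa²(3L − a)/(6EI) = 4440/EI
  point load 170.5 at a = 3.5: Pa²(3L − a)/(6EI) = 6092/EI
  δ_0 = 10532/EI
Flexibility coefficient — unit upward force at B: δ_{BB} = L³/(3EI) = 114.3/EI.
The prop prevents deflection at B: R_B = δ_0/δ_{BB} = 10532/114.3 = 92.11 kip.
Vertical equilibrium: R_A = ΣP − R_B = 245.3 − 92.11 = 153.2 kip.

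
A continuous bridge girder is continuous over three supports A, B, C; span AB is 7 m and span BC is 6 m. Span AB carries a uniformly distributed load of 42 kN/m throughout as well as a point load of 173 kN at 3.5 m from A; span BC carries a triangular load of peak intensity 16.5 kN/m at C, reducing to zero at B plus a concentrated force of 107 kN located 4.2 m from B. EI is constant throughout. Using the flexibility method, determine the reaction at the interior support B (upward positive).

Insert a hinge at B; M_B is the redundant, and each span becomes simply supported.
Rotations at B on the released spans (each span's end-slope, ×1/EI):
  span AB: UDL 42: wL³/(24EI) = 600.2/EI
  span AB: point load 173 at a = 3.5: Pab(L + a)/(6LEI) = 529.8/EI
  span BC: triangular load, peak 16.5: 7w₀L³/(360EI) = 69.3/EI
  span BC: point load 107 at a = 4.2: Pab(L + b)/(6LEI) = 175.3/EI
  relative rotation θ_0 = (1130 + 244.6)/EI = 1375/EI
A unit hogging moment at B produces rotation L₁/(3EI) + L₂/(3EI) = 4.333/EI.
Compatibility: M_B·(L₁+L₂)/(3EI) = θ_0, giving M_B = 317.2 kN·m (hogging).
Span AB, ΣM about A with M_B applied at B: R_B^{AB}·7 = 1634 + 317.2, so R_B^{AB} = 278.8 kN and R_A = 467 − 278.8 = 188.2 kN.
Span BC, ΣM about C: R_B^{BC}·6 = 291.6 + 317.2, so R_B^{BC} = 101.5 kN and R_C = 156.5 − 101.5 = 55.03 kN.
R_B = 278.8 + 101.5 = 380.3 kN.

R_B = 380.3 kN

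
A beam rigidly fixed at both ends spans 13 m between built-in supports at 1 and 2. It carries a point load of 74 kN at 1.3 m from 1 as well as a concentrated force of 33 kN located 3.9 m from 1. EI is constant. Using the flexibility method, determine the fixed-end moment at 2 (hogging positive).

M_2 = 35.69 kN·m

Take the two fixed-end moments M_1, M_2 as redundants; the released structure is the simple span 12.
Simple-span end rotations at 1 and 2 under the given loads:
  at 1: point load 74 at a = 1.3: Pab(L + b)/(6LEI) = 356.4/EI
  at 2: point load 74 at a = 1.3: Pab(L + a)/(6LEI) = 206.3/EI
  at 1: point load 33 at a = 3.9: Pab(L + b)/(6LEI) = 331.8/EI
  at 2: point load 33 at a = 3.9: Pab(L + a)/(6LEI) = 253.8/EI
  θ_10 = 688.3/EI,  θ_20 = 460.1/EI
Flexibility coefficients: a unit moment at one end gives L/(3EI) there and L/(6EI) at the far end, so f₁₁ = f₂₂ = 4.333/EI and f₁₂ = f₂₁ = 2.167/EI.
Compatibility — zero rotation at each built-in end:
  4.333 M_1 + 2.167 M_2 = 688.3
  2.167 M_1 + 4.333 M_2 = 460.1
Solving the pair gives M_1 = 141 kN·m and M_2 = 35.69 kN·m (hogging).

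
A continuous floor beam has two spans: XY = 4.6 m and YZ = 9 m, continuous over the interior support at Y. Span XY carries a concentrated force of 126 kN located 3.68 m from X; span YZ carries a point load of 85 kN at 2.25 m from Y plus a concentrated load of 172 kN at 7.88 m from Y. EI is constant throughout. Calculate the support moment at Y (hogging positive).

M_Y = 174 kN·m

Take M_Y as the redundant. Released structure: two simple spans XY and YZ with a hinge at Y.
Discontinuity in slope at Y on the released structure — sum the simple-span end rotations:
  span XY: point load 126 at a = 3.68: Pab(L + a)/(6LEI) = 128/EI
  span YZ: point load 85 at a = 2.25: Pab(L + b)/(6LEI) = 376.5/EI
  span YZ: point load 172 at a = 7.88: Pab(L + b)/(6LEI) = 284.5/EI
  relative rotation θ_0 = (128 + 661)/EI = 789/EI
A unit hogging moment at Y produces rotation L₁/(3EI) + L₂/(3EI) = 4.533/EI.
Slope continuity at Y: θ_0 = M_Y·4.533/EI, so M_Y = 789/4.533 = 174 kN·m (hogging).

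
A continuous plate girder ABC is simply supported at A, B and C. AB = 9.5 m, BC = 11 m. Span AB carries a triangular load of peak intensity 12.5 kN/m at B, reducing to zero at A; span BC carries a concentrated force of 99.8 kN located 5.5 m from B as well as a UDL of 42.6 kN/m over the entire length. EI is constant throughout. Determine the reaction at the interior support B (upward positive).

Release continuity at B by inserting a hinge; the redundant is the internal moment M_B. The primary structure is two simply-supported spans AB and BC.
Discontinuity in slope at B on the released structure — sum the simple-span end rotations:
  span AB: triangular load, peak 12.5: w₀L³/(45EI) = 238.2/EI
  span BC: point load 99.8 at a = 5.5: Pab(L + b)/(6LEI) = 754.7/EI
  span BC: UDL 42.6: wL³/(24EI) = 2363/EI
  relative rotation θ_0 = (238.2 + 3117)/EI = 3355/EI
A unit hogging moment at B produces rotation L₁/(3EI) + L₂/(3EI) = 6.833/EI.
Slope continuity at B: θ_0 = M_B·6.833/EI, so M_B = 3355/6.833 = 491 kN·m (hogging).
Span AB, ΣM about A with M_B applied at B: R_B^{AB}·9.5 = 376 + 491, so R_B^{AB} = 91.27 kN and R_A = 59.38 − 91.27 = -31.9 kN.
Span BC, ΣM about C: R_B^{BC}·11 = 3126 + 491, so R_B^{BC} = 328.8 kN and R_C = 568.4 − 328.8 = 239.6 kN.
R_B = 91.27 + 328.8 = 420.1 kN.

R_B = 420.1 kN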